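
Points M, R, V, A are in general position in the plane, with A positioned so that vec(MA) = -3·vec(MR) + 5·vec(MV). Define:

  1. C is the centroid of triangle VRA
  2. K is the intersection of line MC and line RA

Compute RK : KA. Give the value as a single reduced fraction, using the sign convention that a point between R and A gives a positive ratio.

Choose coordinates M = (0, 0), R = (1, 0), V = (0, 1), A = (-3, 5).
1. C is the centroid of triangle VRA ⇒ C = (-2/3, 2)
2. K is the intersection of line MC and line RA ⇒ K = (-5/7, 15/7)
K = R + t·(A−R) with t = 3/7, so RK:KA = t:(1−t) = 3/7:4/7

RK:KA = 3/4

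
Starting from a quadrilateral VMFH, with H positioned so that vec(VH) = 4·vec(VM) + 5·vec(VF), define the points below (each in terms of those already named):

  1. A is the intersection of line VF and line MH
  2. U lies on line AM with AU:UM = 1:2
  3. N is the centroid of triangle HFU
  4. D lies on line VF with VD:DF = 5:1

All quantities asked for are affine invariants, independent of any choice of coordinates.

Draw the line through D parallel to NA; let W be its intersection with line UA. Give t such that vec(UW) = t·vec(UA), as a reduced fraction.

t = 211/16

Work in coordinates with V = (0, 0), M = (1, 0), F = (0, 1), H = (4, 5).
1. A is the intersection of line VF and line MH ⇒ A = (0, -5/3)
2. U lies on line AM with AU:UM = 1:2 ⇒ U = (1/3, -10/9)
3. N is the centroid of triangle HFU ⇒ N = (13/9, 44/27)
4. D lies on line VF with VD:DF = 5:1 ⇒ D = (0, 5/6)
through D parallel to NA: direction (-13/9, -89/27); meets UA at W = (-65/16, -135/16)
W = U + t·(A−U) with t = 211/16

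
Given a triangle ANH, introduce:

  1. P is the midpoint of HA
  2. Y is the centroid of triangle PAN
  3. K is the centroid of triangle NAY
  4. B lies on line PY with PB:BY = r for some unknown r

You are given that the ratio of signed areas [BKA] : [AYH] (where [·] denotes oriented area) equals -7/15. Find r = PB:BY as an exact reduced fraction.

r = 2/3

Set A = (0, 0), N = (1, 0), H = (0, 1); any affine frame gives the same invariant.
1. P is the midpoint of HA ⇒ P = (0, 1/2)
2. Y is the centroid of triangle PAN ⇒ Y = (1/3, 1/6)
3. K is the centroid of triangle NAY ⇒ K = (4/9, 1/18)
4. With PB:BY = r, write λ = r/(r+1) so B = P + λ·(Y−P); B is affine-linear in λ
Every point depending on B is an affine combination of B and λ-independent points, so each such coordinate is linear in λ; the λ² term in each signed area is a multiple of (Y−P)×(Y−P) = 0, so 2·[BKA] and 2·[AYH] are each linear in λ. Evaluating at λ=0 and λ=1:
  2·[BKA] = 1/6·λ − 2/9,   2·[AYH] = 1/3
So [BKA]:[AYH] = (1/6·λ − 2/9) / (1/3). Setting this equal to -7/15:
  1/6·λ − 2/9 = -7/15·(1/3)  ⇒  λ = 2/5
Then r = λ/(1−λ) = (2/5)/(3/5) = 2/3. Check: with r = 2/3, B = (2/15, 11/30) and [BKA]:[AYH] = -7/15 as required.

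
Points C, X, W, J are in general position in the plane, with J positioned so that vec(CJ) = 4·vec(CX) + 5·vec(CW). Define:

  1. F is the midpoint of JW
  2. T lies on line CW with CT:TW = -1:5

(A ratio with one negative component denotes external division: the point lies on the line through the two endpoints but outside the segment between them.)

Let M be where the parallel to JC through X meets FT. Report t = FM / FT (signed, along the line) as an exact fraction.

t = 7/3

Set C = (0, 0), X = (1, 0), W = (0, 1), J = (4, 5); any affine frame gives the same invariant.
1. F is the midpoint of JW ⇒ F = (2, 3)
2. T lies on line CW with CT:TW = -1:5 ⇒ T = (0, -1/4)
through X parallel to JC: direction (-4, -5); meets FT at M = (-8/3, -55/12)
M = F + t·(T−F) with t = 7/3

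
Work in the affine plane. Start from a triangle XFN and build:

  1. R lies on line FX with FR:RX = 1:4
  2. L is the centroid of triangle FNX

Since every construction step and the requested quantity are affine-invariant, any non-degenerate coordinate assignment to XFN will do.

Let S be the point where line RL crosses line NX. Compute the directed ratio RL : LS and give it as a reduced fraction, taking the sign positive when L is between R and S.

RL:LS = 7/5

Assign X = (0, 0), F = (1, 0), N = (0, 1) — the answer is frame-independent, so this choice is without loss of generality.
1. R lies on line FX with FR:RX = 1:4 ⇒ R = (4/5, 0)
2. L is the centroid of triangle FNX ⇒ L = (1/3, 1/3)
line RL meets NX at S = (0, 4/7)
L = R + t·(S−R) with t = 7/12, so RL:LS = 7/12:5/12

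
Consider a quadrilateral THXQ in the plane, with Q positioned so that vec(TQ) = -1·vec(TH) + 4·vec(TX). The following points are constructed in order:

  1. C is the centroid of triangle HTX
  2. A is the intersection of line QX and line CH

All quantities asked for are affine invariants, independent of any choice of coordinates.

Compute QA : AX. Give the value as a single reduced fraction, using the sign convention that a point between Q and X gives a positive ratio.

Choose coordinates T = (0, 0), H = (1, 0), X = (0, 1), Q = (-1, 4).
1. C is the centroid of triangle HTX ⇒ C = (1/3, 1/3)
2. A is the intersection of line QX and line CH ⇒ A = (1/5, 2/5)
A = Q + t·(X−Q) with t = 6/5, so QA:AX = t:(1−t) = 6/5:-1/5

QA:AX = -6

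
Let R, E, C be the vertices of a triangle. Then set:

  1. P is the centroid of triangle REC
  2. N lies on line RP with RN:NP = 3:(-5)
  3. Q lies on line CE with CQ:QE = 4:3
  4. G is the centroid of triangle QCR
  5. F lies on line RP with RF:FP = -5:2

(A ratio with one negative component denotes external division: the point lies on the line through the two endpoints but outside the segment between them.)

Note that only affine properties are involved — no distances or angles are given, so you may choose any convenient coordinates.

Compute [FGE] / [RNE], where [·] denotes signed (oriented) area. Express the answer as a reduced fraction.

Choose coordinates R = (0, 0), E = (1, 0), C = (0, 1).
1. P is the centroid of triangle REC ⇒ P = (1/3, 1/3)
2. N lies on line RP with RN:NP = 3:(-5) ⇒ N = (-1/2, -1/2)
3. Q lies on line CE with CQ:QE = 4:3 ⇒ Q = (4/7, 3/7)
4. G is the centroid of triangle QCR ⇒ G = (4/21, 10/21)
5. F lies on line RP with RF:FP = -5:2 ⇒ F = (5/9, 5/9)
2·[FGE] = 5/21, 2·[RNE] = 1/2
[FGE]:[RNE] = 5/21:1/2 = 10/21

[FGE]:[RNE] = 10/21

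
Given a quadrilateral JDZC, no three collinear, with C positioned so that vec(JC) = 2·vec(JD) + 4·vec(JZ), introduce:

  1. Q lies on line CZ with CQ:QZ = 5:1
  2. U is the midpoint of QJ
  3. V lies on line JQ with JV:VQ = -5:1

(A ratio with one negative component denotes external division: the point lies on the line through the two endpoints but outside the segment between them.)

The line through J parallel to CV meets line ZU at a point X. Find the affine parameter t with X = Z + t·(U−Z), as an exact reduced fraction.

t = 19/9

Work in coordinates with J = (0, 0), D = (1, 0), Z = (0, 1), C = (2, 4).
1. Q lies on line CZ with CQ:QZ = 5:1 ⇒ Q = (1/3, 3/2)
2. U is the midpoint of QJ ⇒ U = (1/6, 3/4)
3. V lies on line JQ with JV:VQ = -5:1 ⇒ V = (5/12, 15/8)
through J parallel to CV: direction (-19/12, -17/8); meets ZU at X = (19/54, 17/36)
X = Z + t·(U−Z) with t = 19/9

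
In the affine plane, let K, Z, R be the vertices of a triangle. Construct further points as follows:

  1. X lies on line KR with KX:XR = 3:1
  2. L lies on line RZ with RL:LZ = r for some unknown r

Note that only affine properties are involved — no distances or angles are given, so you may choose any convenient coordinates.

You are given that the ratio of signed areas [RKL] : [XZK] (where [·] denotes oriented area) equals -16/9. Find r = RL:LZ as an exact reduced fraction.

Assign K = (0, 0), Z = (1, 0), R = (0, 1) — the answer is frame-independent, so this choice is without loss of generality.
1. X lies on line KR with KX:XR = 3:1 ⇒ X = (0, 3/4)
2. With RL:LZ = r, write λ = r/(r+1) so L = R + λ·(Z−R); L is affine-linear in λ
Every point depending on L is an affine combination of L and λ-independent points, so each such coordinate is linear in λ; the λ² term in each signed area is a multiple of (Z−R)×(Z−R) = 0, so 2·[RKL] and 2·[XZK] are each linear in λ. Evaluating at λ=0 and λ=1:
  2·[RKL] = λ,   2·[XZK] = -3/4
So [RKL]:[XZK] = (λ) / (-3/4). Setting this equal to -16/9:
  λ = -16/9·(-3/4)  ⇒  λ = 4/3
Then r = λ/(1−λ) = (4/3)/(-1/3) = -4. Check: with r = -4, L = (4/3, -1/3) and [RKL]:[XZK] = -16/9 as required.

r = -4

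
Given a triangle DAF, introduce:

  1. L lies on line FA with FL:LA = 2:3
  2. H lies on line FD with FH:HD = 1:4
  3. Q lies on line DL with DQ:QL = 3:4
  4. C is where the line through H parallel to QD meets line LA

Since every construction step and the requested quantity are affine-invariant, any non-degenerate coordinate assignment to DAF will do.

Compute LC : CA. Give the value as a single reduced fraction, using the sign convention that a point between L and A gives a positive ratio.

Set D = (0, 0), A = (1, 0), F = (0, 1); any affine frame gives the same invariant.
1. L lies on line FA with FL:LA = 2:3 ⇒ L = (2/5, 3/5)
2. H lies on line FD with FH:HD = 1:4 ⇒ H = (0, 4/5)
3. Q lies on line DL with DQ:QL = 3:4 ⇒ Q = (6/35, 9/35)
4. C is where the line through H parallel to QD meets line LA ⇒ C = (2/25, 23/25)
C = L + t·(A−L) with t = -8/15, so LC:CA = t:(1−t) = -8/15:23/15

LC:CA = -8/23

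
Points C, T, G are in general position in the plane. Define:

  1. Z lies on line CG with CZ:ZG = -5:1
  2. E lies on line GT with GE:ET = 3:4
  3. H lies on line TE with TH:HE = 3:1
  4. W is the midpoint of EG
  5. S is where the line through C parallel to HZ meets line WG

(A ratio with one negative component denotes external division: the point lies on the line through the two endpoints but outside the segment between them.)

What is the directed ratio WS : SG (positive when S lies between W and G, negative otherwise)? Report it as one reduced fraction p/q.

WS:SG = -35/32

Set C = (0, 0), T = (1, 0), G = (0, 1); any affine frame gives the same invariant.
1. Z lies on line CG with CZ:ZG = -5:1 ⇒ Z = (0, 5/4)
2. E lies on line GT with GE:ET = 3:4 ⇒ E = (3/7, 4/7)
3. H lies on line TE with TH:HE = 3:1 ⇒ H = (4/7, 3/7)
4. W is the midpoint of EG ⇒ W = (3/14, 11/14)
5. S is where the line through C parallel to HZ meets line WG ⇒ S = (-16/7, 23/7)
S = W + t·(G−W) with t = 35/3, so WS:SG = t:(1−t) = 35/3:-32/3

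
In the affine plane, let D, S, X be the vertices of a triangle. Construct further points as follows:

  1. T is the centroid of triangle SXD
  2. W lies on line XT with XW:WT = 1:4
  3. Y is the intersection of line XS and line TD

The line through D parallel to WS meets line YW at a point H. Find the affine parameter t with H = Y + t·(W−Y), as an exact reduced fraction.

Work in coordinates with D = (0, 0), S = (1, 0), X = (0, 1).
1. T is the centroid of triangle SXD ⇒ T = (1/3, 1/3)
2. W lies on line XT with XW:WT = 1:4 ⇒ W = (1/15, 13/15)
3. Y is the intersection of line XS and line TD ⇒ Y = (1/2, 1/2)
through D parallel to WS: direction (14/15, -13/15); meets YW at H = (-56/5, 52/5)
H = Y + t·(W−Y) with t = 27

t = 27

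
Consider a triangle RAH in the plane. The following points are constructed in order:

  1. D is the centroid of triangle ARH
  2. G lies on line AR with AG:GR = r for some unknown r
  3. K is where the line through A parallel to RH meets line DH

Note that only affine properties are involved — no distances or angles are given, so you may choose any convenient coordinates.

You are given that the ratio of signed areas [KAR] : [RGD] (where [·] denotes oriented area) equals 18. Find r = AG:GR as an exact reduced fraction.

Set R = (0, 0), A = (1, 0), H = (0, 1); any affine frame gives the same invariant.
1. D is the centroid of triangle ARH ⇒ D = (1/3, 1/3)
2. With AG:GR = r, write λ = r/(r+1) so G = A + λ·(R−A); G is affine-linear in λ
3. K is where the line through A parallel to RH meets line DH ⇒ K = (1, -1)
Every point depending on G is an affine combination of G and λ-independent points, so each such coordinate is linear in λ; the λ² term in each signed area is a multiple of (R−A)×(R−A) = 0, so 2·[KAR] and 2·[RGD] are each linear in λ. Evaluating at λ=0 and λ=1:
  2·[KAR] = 1,   2·[RGD] = -1/3·λ + 1/3
So [KAR]:[RGD] = (1) / (-1/3·λ + 1/3). Setting this equal to 18:
  1 = 18·(-1/3·λ + 1/3)  ⇒  λ = 5/6
Then r = λ/(1−λ) = (5/6)/(1/6) = 5. Check: with r = 5, G = (1/6, 0) and [KAR]:[RGD] = 18 as required.

r = 5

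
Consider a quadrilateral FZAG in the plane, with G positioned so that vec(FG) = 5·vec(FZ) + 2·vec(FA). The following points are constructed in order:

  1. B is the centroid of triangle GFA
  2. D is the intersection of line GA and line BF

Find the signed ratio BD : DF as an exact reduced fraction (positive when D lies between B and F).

Assign F = (0, 0), Z = (1, 0), A = (0, 1), G = (5, 2) — the answer is frame-independent, so this choice is without loss of generality.
1. B is the centroid of triangle GFA ⇒ B = (5/3, 1)
2. D is the intersection of line GA and line BF ⇒ D = (5/2, 3/2)
D = B + t·(F−B) with t = -1/2, so BD:DF = t:(1−t) = -1/2:3/2

BD:DF = -1/3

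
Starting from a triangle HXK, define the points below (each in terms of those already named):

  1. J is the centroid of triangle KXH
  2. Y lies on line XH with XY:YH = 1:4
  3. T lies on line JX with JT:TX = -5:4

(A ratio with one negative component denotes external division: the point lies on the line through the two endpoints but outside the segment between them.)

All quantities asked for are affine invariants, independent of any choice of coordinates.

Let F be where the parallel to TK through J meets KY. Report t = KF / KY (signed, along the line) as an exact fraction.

t = 25/27

Choose coordinates H = (0, 0), X = (1, 0), K = (0, 1).
1. J is the centroid of triangle KXH ⇒ J = (1/3, 1/3)
2. Y lies on line XH with XY:YH = 1:4 ⇒ Y = (4/5, 0)
3. T lies on line JX with JT:TX = -5:4 ⇒ T = (11/3, -4/3)
through J parallel to TK: direction (-11/3, 7/3); meets KY at F = (20/27, 2/27)
F = K + t·(Y−K) with t = 25/27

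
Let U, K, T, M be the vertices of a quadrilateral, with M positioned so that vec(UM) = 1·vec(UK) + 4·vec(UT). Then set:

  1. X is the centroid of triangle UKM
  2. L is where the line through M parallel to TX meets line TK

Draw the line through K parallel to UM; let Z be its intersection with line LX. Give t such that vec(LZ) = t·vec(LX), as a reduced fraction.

t = 5/4

Work in coordinates with U = (0, 0), K = (1, 0), T = (0, 1), M = (1, 4).
1. X is the centroid of triangle UKM ⇒ X = (2/3, 4/3)
2. L is where the line through M parallel to TX meets line TK ⇒ L = (-5/3, 8/3)
through K parallel to UM: direction (1, 4); meets LX at Z = (5/4, 1)
Z = L + t·(X−L) with t = 5/4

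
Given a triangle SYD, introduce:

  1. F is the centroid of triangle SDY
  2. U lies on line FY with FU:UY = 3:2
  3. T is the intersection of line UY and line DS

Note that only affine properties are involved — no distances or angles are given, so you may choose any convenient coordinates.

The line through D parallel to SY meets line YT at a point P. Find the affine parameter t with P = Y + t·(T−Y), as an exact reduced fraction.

Work in coordinates with S = (0, 0), Y = (1, 0), D = (0, 1).
1. F is the centroid of triangle SDY ⇒ F = (1/3, 1/3)
2. U lies on line FY with FU:UY = 3:2 ⇒ U = (11/15, 2/15)
3. T is the intersection of line UY and line DS ⇒ T = (0, 1/2)
through D parallel to SY: direction (1, 0); meets YT at P = (-1, 1)
P = Y + t·(T−Y) with t = 2

t = 2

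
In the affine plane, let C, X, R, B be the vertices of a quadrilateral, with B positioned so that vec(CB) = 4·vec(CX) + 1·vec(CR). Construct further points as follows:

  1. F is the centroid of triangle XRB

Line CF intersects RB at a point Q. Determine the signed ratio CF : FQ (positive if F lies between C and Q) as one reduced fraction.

Assign C = (0, 0), X = (1, 0), R = (0, 1), B = (4, 1) — the answer is frame-independent, so this choice is without loss of generality.
1. F is the centroid of triangle XRB ⇒ F = (5/3, 2/3)
line CF meets RB at Q = (5/2, 1)
F = C + t·(Q−C) with t = 2/3, so CF:FQ = 2/3:1/3

CF:FQ = 2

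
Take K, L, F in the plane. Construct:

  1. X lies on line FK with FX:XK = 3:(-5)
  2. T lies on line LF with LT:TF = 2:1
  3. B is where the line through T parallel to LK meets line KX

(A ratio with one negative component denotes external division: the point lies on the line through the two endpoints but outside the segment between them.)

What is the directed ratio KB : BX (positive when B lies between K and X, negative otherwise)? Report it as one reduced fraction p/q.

Assign K = (0, 0), L = (1, 0), F = (0, 1) — the answer is frame-independent, so this choice is without loss of generality.
1. X lies on line FK with FX:XK = 3:(-5) ⇒ X = (0, 5/2)
2. T lies on line LF with LT:TF = 2:1 ⇒ T = (1/3, 2/3)
3. B is where the line through T parallel to LK meets line KX ⇒ B = (0, 2/3)
B = K + t·(X−K) with t = 4/15, so KB:BX = t:(1−t) = 4/15:11/15

KB:BX = 4/11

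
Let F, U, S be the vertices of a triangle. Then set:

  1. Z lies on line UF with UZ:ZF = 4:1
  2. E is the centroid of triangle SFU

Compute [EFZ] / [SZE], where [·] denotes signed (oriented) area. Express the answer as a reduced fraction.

[EFZ]:[SZE] = 1/3

Assign F = (0, 0), U = (1, 0), S = (0, 1) — the answer is frame-independent, so this choice is without loss of generality.
1. Z lies on line UF with UZ:ZF = 4:1 ⇒ Z = (1/5, 0)
2. E is the centroid of triangle SFU ⇒ E = (1/3, 1/3)
2·[EFZ] = 1/15, 2·[SZE] = 1/5
[EFZ]:[SZE] = 1/15:1/5 = 1/3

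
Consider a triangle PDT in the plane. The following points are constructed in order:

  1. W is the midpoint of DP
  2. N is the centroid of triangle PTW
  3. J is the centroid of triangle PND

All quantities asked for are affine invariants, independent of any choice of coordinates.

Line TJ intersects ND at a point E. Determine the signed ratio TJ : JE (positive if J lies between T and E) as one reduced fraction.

Choose coordinates P = (0, 0), D = (1, 0), T = (0, 1).
1. W is the midpoint of DP ⇒ W = (1/2, 0)
2. N is the centroid of triangle PTW ⇒ N = (1/6, 1/3)
3. J is the centroid of triangle PND ⇒ J = (7/18, 1/9)
line TJ meets ND at E = (7/22, 3/11)
J = T + t·(E−T) with t = 11/9, so TJ:JE = 11/9:-2/9

TJ:JE = -11/2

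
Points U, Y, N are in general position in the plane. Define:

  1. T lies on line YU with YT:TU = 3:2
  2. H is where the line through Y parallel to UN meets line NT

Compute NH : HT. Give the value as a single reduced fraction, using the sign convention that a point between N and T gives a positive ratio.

NH:HT = -5/3

Work in coordinates with U = (0, 0), Y = (1, 0), N = (0, 1).
1. T lies on line YU with YT:TU = 3:2 ⇒ T = (2/5, 0)
2. H is where the line through Y parallel to UN meets line NT ⇒ H = (1, -3/2)
H = N + t·(T−N) with t = 5/2, so NH:HT = t:(1−t) = 5/2:-3/2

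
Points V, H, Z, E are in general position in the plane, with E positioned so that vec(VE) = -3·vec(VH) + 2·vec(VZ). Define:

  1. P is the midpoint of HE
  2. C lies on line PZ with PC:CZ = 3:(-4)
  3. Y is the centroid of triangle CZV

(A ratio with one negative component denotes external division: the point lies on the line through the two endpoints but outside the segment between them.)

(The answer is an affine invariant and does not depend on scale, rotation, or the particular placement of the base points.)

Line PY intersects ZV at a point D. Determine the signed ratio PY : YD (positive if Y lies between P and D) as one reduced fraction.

PY:YD = -1/4

Assign V = (0, 0), H = (1, 0), Z = (0, 1), E = (-3, 2) — the answer is frame-independent, so this choice is without loss of generality.
1. P is the midpoint of HE ⇒ P = (-1, 1)
2. C lies on line PZ with PC:CZ = 3:(-4) ⇒ C = (-4, 1)
3. Y is the centroid of triangle CZV ⇒ Y = (-4/3, 2/3)
line PY meets ZV at D = (0, 2)
Y = P + t·(D−P) with t = -1/3, so PY:YD = -1/3:4/3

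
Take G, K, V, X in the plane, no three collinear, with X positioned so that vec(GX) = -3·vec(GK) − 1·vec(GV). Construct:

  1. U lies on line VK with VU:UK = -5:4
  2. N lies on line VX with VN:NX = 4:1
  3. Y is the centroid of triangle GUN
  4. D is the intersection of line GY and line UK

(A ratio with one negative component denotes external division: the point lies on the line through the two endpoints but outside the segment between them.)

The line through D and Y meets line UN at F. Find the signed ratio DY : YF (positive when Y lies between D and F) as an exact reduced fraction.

DY:YF = 5

Choose coordinates G = (0, 0), K = (1, 0), V = (0, 1), X = (-3, -1).
1. U lies on line VK with VU:UK = -5:4 ⇒ U = (5, -4)
2. N lies on line VX with VN:NX = 4:1 ⇒ N = (-12/5, -3/5)
3. Y is the centroid of triangle GUN ⇒ Y = (13/15, -23/15)
4. D is the intersection of line GY and line UK ⇒ D = (-13/10, 23/10)
line DY meets UN at F = (13/10, -23/10)
Y = D + t·(F−D) with t = 5/6, so DY:YF = 5/6:1/6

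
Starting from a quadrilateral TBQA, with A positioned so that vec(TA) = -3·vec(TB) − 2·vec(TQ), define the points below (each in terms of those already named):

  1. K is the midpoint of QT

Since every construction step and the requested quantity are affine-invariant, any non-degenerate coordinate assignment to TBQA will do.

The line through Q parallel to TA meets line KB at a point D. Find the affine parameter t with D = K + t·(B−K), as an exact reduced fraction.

t = -3/7

Choose coordinates T = (0, 0), B = (1, 0), Q = (0, 1), A = (-3, -2).
1. K is the midpoint of QT ⇒ K = (0, 1/2)
through Q parallel to TA: direction (-3, -2); meets KB at D = (-3/7, 5/7)
D = K + t·(B−K) with t = -3/7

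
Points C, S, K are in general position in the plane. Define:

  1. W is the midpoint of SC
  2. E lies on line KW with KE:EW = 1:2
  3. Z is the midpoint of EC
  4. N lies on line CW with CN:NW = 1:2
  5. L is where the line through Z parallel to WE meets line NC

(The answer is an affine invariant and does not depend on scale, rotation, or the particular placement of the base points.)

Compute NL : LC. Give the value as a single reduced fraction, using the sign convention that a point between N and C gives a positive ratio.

NL:LC = -1/3

Assign C = (0, 0), S = (1, 0), K = (0, 1) — the answer is frame-independent, so this choice is without loss of generality.
1. W is the midpoint of SC ⇒ W = (1/2, 0)
2. E lies on line KW with KE:EW = 1:2 ⇒ E = (1/6, 2/3)
3. Z is the midpoint of EC ⇒ Z = (1/12, 1/3)
4. N lies on line CW with CN:NW = 1:2 ⇒ N = (1/6, 0)
5. L is where the line through Z parallel to WE meets line NC ⇒ L = (1/4, 0)
L = N + t·(C−N) with t = -1/2, so NL:LC = t:(1−t) = -1/2:3/2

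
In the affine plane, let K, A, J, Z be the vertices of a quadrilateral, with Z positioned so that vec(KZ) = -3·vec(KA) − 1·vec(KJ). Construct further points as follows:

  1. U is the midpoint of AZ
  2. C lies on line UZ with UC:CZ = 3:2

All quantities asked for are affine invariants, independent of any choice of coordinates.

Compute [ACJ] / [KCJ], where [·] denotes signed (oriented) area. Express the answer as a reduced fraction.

[ACJ]:[KCJ] = 20/11

Work in coordinates with K = (0, 0), A = (1, 0), J = (0, 1), Z = (-3, -1).
1. U is the midpoint of AZ ⇒ U = (-1, -1/2)
2. C lies on line UZ with UC:CZ = 3:2 ⇒ C = (-11/5, -4/5)
2·[ACJ] = -4, 2·[KCJ] = -11/5
[ACJ]:[KCJ] = -4:-11/5 = 20/11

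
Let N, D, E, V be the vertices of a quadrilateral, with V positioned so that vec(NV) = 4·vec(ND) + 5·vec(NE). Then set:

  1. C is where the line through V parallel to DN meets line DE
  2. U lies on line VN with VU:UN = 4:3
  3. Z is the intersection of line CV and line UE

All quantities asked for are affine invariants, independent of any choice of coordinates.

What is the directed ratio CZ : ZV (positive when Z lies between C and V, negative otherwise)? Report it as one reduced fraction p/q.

Assign N = (0, 0), D = (1, 0), E = (0, 1), V = (4, 5) — the answer is frame-independent, so this choice is without loss of generality.
1. C is where the line through V parallel to DN meets line DE ⇒ C = (-4, 5)
2. U lies on line VN with VU:UN = 4:3 ⇒ U = (12/7, 15/7)
3. Z is the intersection of line CV and line UE ⇒ Z = (6, 5)
Z = C + t·(V−C) with t = 5/4, so CZ:ZV = t:(1−t) = 5/4:-1/4

CZ:ZV = -5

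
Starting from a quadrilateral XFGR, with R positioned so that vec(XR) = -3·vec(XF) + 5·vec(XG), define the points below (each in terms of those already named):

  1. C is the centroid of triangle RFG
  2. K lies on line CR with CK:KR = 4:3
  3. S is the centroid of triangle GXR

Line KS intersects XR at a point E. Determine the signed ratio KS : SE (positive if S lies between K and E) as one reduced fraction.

Set X = (0, 0), F = (1, 0), G = (0, 1), R = (-3, 5); any affine frame gives the same invariant.
1. C is the centroid of triangle RFG ⇒ C = (-2/3, 2)
2. K lies on line CR with CK:KR = 4:3 ⇒ K = (-2, 26/7)
3. S is the centroid of triangle GXR ⇒ S = (-1, 2)
line KS meets XR at E = (6, -10)
S = K + t·(E−K) with t = 1/8, so KS:SE = 1/8:7/8

KS:SE = 1/7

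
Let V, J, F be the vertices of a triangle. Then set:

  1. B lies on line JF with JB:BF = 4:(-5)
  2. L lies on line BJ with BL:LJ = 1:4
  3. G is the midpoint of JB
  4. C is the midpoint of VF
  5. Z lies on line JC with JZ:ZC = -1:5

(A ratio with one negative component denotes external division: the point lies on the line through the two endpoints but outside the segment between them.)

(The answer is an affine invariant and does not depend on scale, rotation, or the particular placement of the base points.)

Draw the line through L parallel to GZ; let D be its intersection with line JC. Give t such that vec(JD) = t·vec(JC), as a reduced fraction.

Work in coordinates with V = (0, 0), J = (1, 0), F = (0, 1).
1. B lies on line JF with JB:BF = 4:(-5) ⇒ B = (5, -4)
2. L lies on line BJ with BL:LJ = 1:4 ⇒ L = (21/5, -16/5)
3. G is the midpoint of JB ⇒ G = (3, -2)
4. C is the midpoint of VF ⇒ C = (0, 1/2)
5. Z lies on line JC with JZ:ZC = -1:5 ⇒ Z = (5/4, -1/8)
through L parallel to GZ: direction (-7/4, 15/8); meets JC at D = (7/5, -1/5)
D = J + t·(C−J) with t = -2/5

t = -2/5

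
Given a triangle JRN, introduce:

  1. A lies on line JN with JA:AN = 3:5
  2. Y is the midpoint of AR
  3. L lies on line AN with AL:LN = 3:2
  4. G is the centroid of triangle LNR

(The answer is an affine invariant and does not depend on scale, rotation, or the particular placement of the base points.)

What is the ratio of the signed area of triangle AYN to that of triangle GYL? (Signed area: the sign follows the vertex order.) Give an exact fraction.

[AYN]:[GYL] = -3

Choose coordinates J = (0, 0), R = (1, 0), N = (0, 1).
1. A lies on line JN with JA:AN = 3:5 ⇒ A = (0, 3/8)
2. Y is the midpoint of AR ⇒ Y = (1/2, 3/16)
3. L lies on line AN with AL:LN = 3:2 ⇒ L = (0, 3/4)
4. G is the centroid of triangle LNR ⇒ G = (1/3, 7/12)
2·[AYN] = 5/16, 2·[GYL] = -5/48
[AYN]:[GYL] = 5/16:-5/48 = -3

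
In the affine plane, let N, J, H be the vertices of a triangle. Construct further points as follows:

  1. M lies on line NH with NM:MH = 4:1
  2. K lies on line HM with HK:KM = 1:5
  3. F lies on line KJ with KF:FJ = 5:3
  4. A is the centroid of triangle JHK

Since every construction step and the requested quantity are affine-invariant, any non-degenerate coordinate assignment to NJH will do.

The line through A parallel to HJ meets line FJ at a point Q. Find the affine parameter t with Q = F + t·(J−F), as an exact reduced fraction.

Set N = (0, 0), J = (1, 0), H = (0, 1); any affine frame gives the same invariant.
1. M lies on line NH with NM:MH = 4:1 ⇒ M = (0, 4/5)
2. K lies on line HM with HK:KM = 1:5 ⇒ K = (0, 29/30)
3. F lies on line KJ with KF:FJ = 5:3 ⇒ F = (5/8, 29/80)
4. A is the centroid of triangle JHK ⇒ A = (1/3, 59/90)
through A parallel to HJ: direction (1, -1); meets FJ at Q = (2/3, 29/90)
Q = F + t·(J−F) with t = 1/9

t = 1/9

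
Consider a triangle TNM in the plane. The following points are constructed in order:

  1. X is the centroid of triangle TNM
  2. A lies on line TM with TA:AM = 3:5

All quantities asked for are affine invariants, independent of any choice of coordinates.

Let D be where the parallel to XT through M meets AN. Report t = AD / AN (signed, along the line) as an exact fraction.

t = -5/11

Work in coordinates with T = (0, 0), N = (1, 0), M = (0, 1).
1. X is the centroid of triangle TNM ⇒ X = (1/3, 1/3)
2. A lies on line TM with TA:AM = 3:5 ⇒ A = (0, 3/8)
through M parallel to XT: direction (-1/3, -1/3); meets AN at D = (-5/11, 6/11)
D = A + t·(N−A) with t = -5/11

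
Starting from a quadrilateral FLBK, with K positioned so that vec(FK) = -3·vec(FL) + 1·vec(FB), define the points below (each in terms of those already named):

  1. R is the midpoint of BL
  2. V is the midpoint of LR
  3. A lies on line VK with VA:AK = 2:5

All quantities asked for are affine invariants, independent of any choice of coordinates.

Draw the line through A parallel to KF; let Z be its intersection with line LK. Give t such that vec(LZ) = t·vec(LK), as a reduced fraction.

Assign F = (0, 0), L = (1, 0), B = (0, 1), K = (-3, 1) — the answer is frame-independent, so this choice is without loss of generality.
1. R is the midpoint of BL ⇒ R = (1/2, 1/2)
2. V is the midpoint of LR ⇒ V = (3/4, 1/4)
3. A lies on line VK with VA:AK = 2:5 ⇒ A = (-9/28, 13/28)
through A parallel to KF: direction (3, -1); meets LK at Z = (9/7, -1/14)
Z = L + t·(K−L) with t = -1/14

t = -1/14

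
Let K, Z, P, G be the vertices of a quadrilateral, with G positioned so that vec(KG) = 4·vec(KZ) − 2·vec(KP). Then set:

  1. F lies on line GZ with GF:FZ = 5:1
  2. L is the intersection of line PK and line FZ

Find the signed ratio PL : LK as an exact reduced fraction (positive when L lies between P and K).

PL:LK = 1/2

Choose coordinates K = (0, 0), Z = (1, 0), P = (0, 1), G = (4, -2).
1. F lies on line GZ with GF:FZ = 5:1 ⇒ F = (3/2, -1/3)
2. L is the intersection of line PK and line FZ ⇒ L = (0, 2/3)
L = P + t·(K−P) with t = 1/3, so PL:LK = t:(1−t) = 1/3:2/3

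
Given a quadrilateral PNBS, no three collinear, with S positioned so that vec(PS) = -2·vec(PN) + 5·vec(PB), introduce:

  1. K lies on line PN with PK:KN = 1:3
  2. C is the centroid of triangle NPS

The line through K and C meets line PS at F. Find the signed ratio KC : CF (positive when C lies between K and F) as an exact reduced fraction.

KC:CF = -1/4

Assign P = (0, 0), N = (1, 0), B = (0, 1), S = (-2, 5) — the answer is frame-independent, so this choice is without loss of generality.
1. K lies on line PN with PK:KN = 1:3 ⇒ K = (1/4, 0)
2. C is the centroid of triangle NPS ⇒ C = (-1/3, 5/3)
line KC meets PS at F = (2, -5)
C = K + t·(F−K) with t = -1/3, so KC:CF = -1/3:4/3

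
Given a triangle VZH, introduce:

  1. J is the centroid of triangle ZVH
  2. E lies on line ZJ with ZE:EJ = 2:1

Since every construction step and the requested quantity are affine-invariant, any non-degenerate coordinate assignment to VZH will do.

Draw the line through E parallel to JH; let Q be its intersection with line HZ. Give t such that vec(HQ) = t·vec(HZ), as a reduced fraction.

t = 1/3

Set V = (0, 0), Z = (1, 0), H = (0, 1); any affine frame gives the same invariant.
1. J is the centroid of triangle ZVH ⇒ J = (1/3, 1/3)
2. E lies on line ZJ with ZE:EJ = 2:1 ⇒ E = (5/9, 2/9)
through E parallel to JH: direction (-1/3, 2/3); meets HZ at Q = (1/3, 2/3)
Q = H + t·(Z−H) with t = 1/3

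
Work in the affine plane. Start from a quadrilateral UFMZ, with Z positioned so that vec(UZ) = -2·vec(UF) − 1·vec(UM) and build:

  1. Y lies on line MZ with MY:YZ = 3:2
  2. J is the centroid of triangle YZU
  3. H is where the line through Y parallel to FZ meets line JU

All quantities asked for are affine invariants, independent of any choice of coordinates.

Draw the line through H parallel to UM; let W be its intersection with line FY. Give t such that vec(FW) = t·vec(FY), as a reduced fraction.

t = -19/11

Choose coordinates U = (0, 0), F = (1, 0), M = (0, 1), Z = (-2, -1).
1. Y lies on line MZ with MY:YZ = 3:2 ⇒ Y = (-6/5, -1/5)
2. J is the centroid of triangle YZU ⇒ J = (-16/15, -2/5)
3. H is where the line through Y parallel to FZ meets line JU ⇒ H = (24/5, 9/5)
through H parallel to UM: direction (0, 1); meets FY at W = (24/5, 19/55)
W = F + t·(Y−F) with t = -19/11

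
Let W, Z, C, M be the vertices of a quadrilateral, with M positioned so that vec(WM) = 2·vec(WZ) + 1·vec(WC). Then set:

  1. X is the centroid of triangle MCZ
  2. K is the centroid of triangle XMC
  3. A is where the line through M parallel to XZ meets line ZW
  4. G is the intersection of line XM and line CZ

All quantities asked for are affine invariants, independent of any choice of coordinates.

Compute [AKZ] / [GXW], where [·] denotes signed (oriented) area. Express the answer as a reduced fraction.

Choose coordinates W = (0, 0), Z = (1, 0), C = (0, 1), M = (2, 1).
1. X is the centroid of triangle MCZ ⇒ X = (1, 2/3)
2. K is the centroid of triangle XMC ⇒ K = (1, 8/9)
3. A is where the line through M parallel to XZ meets line ZW ⇒ A = (2, 0)
4. G is the intersection of line XM and line CZ ⇒ G = (1/2, 1/2)
2·[AKZ] = 8/9, 2·[GXW] = -1/6
[AKZ]:[GXW] = 8/9:-1/6 = -16/3

[AKZ]:[GXW] = -16/3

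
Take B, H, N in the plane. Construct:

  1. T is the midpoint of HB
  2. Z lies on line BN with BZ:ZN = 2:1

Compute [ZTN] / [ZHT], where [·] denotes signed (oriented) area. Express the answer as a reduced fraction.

Work in coordinates with B = (0, 0), H = (1, 0), N = (0, 1).
1. T is the midpoint of HB ⇒ T = (1/2, 0)
2. Z lies on line BN with BZ:ZN = 2:1 ⇒ Z = (0, 2/3)
2·[ZTN] = 1/6, 2·[ZHT] = -1/3
[ZTN]:[ZHT] = 1/6:-1/3 = -1/2

[ZTN]:[ZHT] = -1/2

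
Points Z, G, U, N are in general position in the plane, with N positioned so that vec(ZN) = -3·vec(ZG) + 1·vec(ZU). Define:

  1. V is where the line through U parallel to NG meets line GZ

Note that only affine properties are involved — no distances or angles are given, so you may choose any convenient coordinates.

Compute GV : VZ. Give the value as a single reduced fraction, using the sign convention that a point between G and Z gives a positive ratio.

GV:VZ = -3/4

Set Z = (0, 0), G = (1, 0), U = (0, 1), N = (-3, 1); any affine frame gives the same invariant.
1. V is where the line through U parallel to NG meets line GZ ⇒ V = (4, 0)
V = G + t·(Z−G) with t = -3, so GV:VZ = t:(1−t) = -3:4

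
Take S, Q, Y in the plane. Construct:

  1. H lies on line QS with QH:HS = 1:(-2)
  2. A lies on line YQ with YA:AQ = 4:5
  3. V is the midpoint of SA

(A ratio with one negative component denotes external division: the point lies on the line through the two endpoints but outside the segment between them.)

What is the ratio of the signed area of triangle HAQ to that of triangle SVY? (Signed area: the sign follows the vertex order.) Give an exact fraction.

[HAQ]:[SVY] = 5/2

Work in coordinates with S = (0, 0), Q = (1, 0), Y = (0, 1).
1. H lies on line QS with QH:HS = 1:(-2) ⇒ H = (2, 0)
2. A lies on line YQ with YA:AQ = 4:5 ⇒ A = (4/9, 5/9)
3. V is the midpoint of SA ⇒ V = (2/9, 5/18)
2·[HAQ] = 5/9, 2·[SVY] = 2/9
[HAQ]:[SVY] = 5/9:2/9 = 5/2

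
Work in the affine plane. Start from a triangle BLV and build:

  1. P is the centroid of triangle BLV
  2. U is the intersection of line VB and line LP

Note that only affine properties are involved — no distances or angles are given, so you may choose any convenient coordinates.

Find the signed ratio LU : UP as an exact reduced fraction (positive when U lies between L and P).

Choose coordinates B = (0, 0), L = (1, 0), V = (0, 1).
1. P is the centroid of triangle BLV ⇒ P = (1/3, 1/3)
2. U is the intersection of line VB and line LP ⇒ U = (0, 1/2)
U = L + t·(P−L) with t = 3/2, so LU:UP = t:(1−t) = 3/2:-1/2

LU:UP = -3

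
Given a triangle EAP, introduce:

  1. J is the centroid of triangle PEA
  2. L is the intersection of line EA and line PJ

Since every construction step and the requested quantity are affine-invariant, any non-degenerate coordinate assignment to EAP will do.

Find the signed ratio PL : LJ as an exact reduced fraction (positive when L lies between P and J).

PL:LJ = -3

Work in coordinates with E = (0, 0), A = (1, 0), P = (0, 1).
1. J is the centroid of triangle PEA ⇒ J = (1/3, 1/3)
2. L is the intersection of line EA and line PJ ⇒ L = (1/2, 0)
L = P + t·(J−P) with t = 3/2, so PL:LJ = t:(1−t) = 3/2:-1/2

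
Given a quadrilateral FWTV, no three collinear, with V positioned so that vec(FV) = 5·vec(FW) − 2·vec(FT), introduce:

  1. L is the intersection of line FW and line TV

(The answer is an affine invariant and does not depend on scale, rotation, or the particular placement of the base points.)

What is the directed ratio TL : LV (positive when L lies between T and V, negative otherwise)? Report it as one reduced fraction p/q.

TL:LV = 1/2

Set F = (0, 0), W = (1, 0), T = (0, 1), V = (5, -2); any affine frame gives the same invariant.
1. L is the intersection of line FW and line TV ⇒ L = (5/3, 0)
L = T + t·(V−T) with t = 1/3, so TL:LV = t:(1−t) = 1/3:2/3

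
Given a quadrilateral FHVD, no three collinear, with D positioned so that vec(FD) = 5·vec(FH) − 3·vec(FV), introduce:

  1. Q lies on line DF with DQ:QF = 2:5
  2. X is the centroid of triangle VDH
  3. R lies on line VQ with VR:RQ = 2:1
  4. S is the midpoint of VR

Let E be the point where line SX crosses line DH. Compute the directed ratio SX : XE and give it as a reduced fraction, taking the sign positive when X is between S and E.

SX:XE = 1/7

Set F = (0, 0), H = (1, 0), V = (0, 1), D = (5, -3); any affine frame gives the same invariant.
1. Q lies on line DF with DQ:QF = 2:5 ⇒ Q = (25/7, -15/7)
2. X is the centroid of triangle VDH ⇒ X = (2, -2/3)
3. R lies on line VQ with VR:RQ = 2:1 ⇒ R = (50/21, -23/21)
4. S is the midpoint of VR ⇒ S = (25/21, -1/21)
line SX meets DH at E = (23/3, -5)
X = S + t·(E−S) with t = 1/8, so SX:XE = 1/8:7/8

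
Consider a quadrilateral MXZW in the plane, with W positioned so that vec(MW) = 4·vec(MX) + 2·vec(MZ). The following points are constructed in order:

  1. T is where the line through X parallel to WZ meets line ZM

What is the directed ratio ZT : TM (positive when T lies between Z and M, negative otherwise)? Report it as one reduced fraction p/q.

Work in coordinates with M = (0, 0), X = (1, 0), Z = (0, 1), W = (4, 2).
1. T is where the line through X parallel to WZ meets line ZM ⇒ T = (0, -1/4)
T = Z + t·(M−Z) with t = 5/4, so ZT:TM = t:(1−t) = 5/4:-1/4

ZT:TM = -5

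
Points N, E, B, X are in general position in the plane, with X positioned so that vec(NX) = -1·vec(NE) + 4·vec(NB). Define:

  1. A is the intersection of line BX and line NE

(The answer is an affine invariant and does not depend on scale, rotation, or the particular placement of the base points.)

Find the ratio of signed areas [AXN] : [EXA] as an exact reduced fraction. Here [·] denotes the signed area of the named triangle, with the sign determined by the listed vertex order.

Choose coordinates N = (0, 0), E = (1, 0), B = (0, 1), X = (-1, 4).
1. A is the intersection of line BX and line NE ⇒ A = (1/3, 0)
2·[AXN] = 4/3, 2·[EXA] = 8/3
[AXN]:[EXA] = 4/3:8/3 = 1/2

[AXN]:[EXA] = 1/2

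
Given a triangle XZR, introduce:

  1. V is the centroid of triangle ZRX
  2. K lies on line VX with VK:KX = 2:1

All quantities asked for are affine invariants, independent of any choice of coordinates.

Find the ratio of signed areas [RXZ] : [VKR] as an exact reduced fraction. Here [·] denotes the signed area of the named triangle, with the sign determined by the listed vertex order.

Assign X = (0, 0), Z = (1, 0), R = (0, 1) — the answer is frame-independent, so this choice is without loss of generality.
1. V is the centroid of triangle ZRX ⇒ V = (1/3, 1/3)
2. K lies on line VX with VK:KX = 2:1 ⇒ K = (1/9, 1/9)
2·[RXZ] = 1, 2·[VKR] = -2/9
[RXZ]:[VKR] = 1:-2/9 = -9/2

[RXZ]:[VKR] = -9/2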